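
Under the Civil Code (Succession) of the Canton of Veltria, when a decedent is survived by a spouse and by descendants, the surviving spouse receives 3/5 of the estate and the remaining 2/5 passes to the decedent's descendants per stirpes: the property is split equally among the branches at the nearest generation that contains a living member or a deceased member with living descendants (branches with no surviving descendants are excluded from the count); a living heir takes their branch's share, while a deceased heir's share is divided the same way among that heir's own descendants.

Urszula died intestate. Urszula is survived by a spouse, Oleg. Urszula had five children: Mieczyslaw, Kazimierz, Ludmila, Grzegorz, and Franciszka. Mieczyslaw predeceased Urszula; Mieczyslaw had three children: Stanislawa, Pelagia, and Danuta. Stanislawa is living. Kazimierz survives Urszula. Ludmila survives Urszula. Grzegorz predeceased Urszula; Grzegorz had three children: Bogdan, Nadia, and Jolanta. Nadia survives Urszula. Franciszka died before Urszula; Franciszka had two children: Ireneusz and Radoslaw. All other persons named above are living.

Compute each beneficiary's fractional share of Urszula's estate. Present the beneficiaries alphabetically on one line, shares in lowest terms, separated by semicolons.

Bogdan 2/75; Danuta 2/75; Ireneusz 1/25; Jolanta 2/75; Kazimierz 2/25; Ludmila 2/25; Nadia 2/75; Oleg 3/5; Pelagia 2/75; Radoslaw 1/25; Stanislawa 2/75

Oleg, as surviving spouse, takes 3/5.
The remaining 2/5 passes to Urszula's descendants per stirpes.
The 2/5 is divided into 5 equal shares of 2/25 among Mieczyslaw, Kazimierz, Ludmila, Grzegorz, Franciszka.
Mieczyslaw predeceased; the 2/25 allotted to Mieczyslaw's branch passes to Mieczyslaw's issue by representation.
The 2/25 is divided into 3 equal shares of 2/75 among Stanislawa, Pelagia, Danuta.
Stanislawa is living and takes 2/75.
Pelagia is living and takes 2/75.
Danuta is living and takes 2/75.
Kazimierz is living and takes 2/25.
Ludmila is living and takes 2/25.
Grzegorz predeceased; the 2/25 allotted to Grzegorz's branch passes to Grzegorz's issue by representation.
The 2/25 is divided into 3 equal shares of 2/75 among Bogdan, Nadia, Jolanta.
Bogdan is living and takes 2/75.
Nadia is living and takes 2/75.
Jolanta is living and takes 2/75.
Franciszka predeceased; the 2/25 allotted to Franciszka's branch passes to Franciszka's issue by representation.
The 2/25 is divided into 2 equal shares of 1/25 among Ireneusz, Radoslaw.
Ireneusz is living and takes 1/25.
Radoslaw is living and takes 1/25.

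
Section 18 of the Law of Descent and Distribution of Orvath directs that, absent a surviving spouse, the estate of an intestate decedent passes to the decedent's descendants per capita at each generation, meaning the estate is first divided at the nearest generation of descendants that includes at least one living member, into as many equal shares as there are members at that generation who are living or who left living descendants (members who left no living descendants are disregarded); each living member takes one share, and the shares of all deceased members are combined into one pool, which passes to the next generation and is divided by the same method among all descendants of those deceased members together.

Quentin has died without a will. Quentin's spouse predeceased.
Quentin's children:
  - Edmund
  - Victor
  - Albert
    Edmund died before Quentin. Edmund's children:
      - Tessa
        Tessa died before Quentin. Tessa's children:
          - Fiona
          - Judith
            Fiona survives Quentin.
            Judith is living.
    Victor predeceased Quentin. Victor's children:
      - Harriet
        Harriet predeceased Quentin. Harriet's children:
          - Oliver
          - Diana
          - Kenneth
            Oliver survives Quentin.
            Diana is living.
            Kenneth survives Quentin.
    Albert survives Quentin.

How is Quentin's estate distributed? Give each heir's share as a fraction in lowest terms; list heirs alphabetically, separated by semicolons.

There is no surviving spouse, so the entire estate passes to Quentin's descendants per capita at each generation.
At generation 1 (Edmund, Victor, Albert) there are 3 shares of (1)/3 = 1/3 each.
Living: Albert — each takes 1/3.
Deceased: Edmund and Victor. Their combined 2/3 is pooled and carried to generation 2.
At generation 2 (Tessa, Harriet) there are 2 shares of (2/3)/2 = 1/3 each.
Deceased: Tessa and Harriet. Their combined 2/3 is pooled and carried to generation 3.
At generation 3 (Fiona, Judith, Oliver, Diana, Kenneth) there are 5 shares of (2/3)/5 = 2/15 each.
Living: Fiona, Judith, Oliver, Diana, and Kenneth — each takes 2/15.

Albert 1/3; Diana 2/15; Fiona 2/15; Judith 2/15; Kenneth 2/15; Oliver 2/15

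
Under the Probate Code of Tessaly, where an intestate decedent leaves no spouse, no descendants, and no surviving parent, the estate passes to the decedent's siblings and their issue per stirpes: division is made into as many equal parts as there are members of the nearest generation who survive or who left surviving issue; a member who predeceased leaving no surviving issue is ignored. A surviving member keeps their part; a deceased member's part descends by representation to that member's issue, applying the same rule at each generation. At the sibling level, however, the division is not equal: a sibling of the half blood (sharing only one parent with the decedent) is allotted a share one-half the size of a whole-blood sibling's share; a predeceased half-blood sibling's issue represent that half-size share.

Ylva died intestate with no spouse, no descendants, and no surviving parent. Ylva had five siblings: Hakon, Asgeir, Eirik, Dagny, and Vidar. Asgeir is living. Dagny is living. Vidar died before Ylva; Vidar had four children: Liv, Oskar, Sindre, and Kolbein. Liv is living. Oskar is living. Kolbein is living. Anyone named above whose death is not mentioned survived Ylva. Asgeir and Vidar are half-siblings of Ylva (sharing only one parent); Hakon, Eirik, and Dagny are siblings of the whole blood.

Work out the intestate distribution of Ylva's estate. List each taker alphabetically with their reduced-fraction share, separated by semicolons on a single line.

No spouse, descendants, or parent survives, so the estate passes to Ylva's siblings per stirpes.
Half-blood siblings count for one-half the weight of whole-blood siblings at the initial division.
Dividing 1 in proportion to weights (total weight 4): Hakon (weight 1) → 1/4; Asgeir (weight 1/2) → 1/8; Eirik (weight 1) → 1/4; Dagny (weight 1) → 1/4; Vidar (weight 1/2) → 1/8.
Hakon is living and takes 1/4.
Asgeir is living and takes 1/8.
Eirik is living and takes 1/4.
Dagny is living and takes 1/4.
Vidar predeceased; the 1/8 allotted to Vidar's branch passes to Vidar's issue by representation.
The 1/8 is divided into 4 equal shares of 1/32 among Liv, Oskar, Sindre, Kolbein.
Liv is living and takes 1/32.
Oskar is living and takes 1/32.
Sindre is living and takes 1/32.
Kolbein is living and takes 1/32.

Asgeir 1/8; Dagny 1/4; Eirik 1/4; Hakon 1/4; Kolbein 1/32; Liv 1/32; Oskar 1/32; Sindre 1/32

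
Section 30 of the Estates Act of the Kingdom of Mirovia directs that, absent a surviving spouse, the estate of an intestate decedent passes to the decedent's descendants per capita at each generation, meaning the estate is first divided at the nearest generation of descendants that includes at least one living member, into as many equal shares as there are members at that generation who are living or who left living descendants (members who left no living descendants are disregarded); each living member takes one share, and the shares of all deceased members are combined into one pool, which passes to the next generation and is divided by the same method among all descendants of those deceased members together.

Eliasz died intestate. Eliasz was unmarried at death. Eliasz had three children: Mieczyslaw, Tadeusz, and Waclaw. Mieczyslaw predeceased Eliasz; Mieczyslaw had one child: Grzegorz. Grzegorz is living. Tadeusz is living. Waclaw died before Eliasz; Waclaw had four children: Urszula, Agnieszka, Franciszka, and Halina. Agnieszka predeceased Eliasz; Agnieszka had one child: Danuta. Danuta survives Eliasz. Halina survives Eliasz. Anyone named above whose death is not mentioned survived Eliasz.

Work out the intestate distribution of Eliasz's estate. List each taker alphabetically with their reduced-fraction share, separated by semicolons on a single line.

There is no surviving spouse, so the entire estate passes to Eliasz's descendants per capita at each generation.
At generation 1 (Mieczyslaw, Tadeusz, Waclaw) there are 3 shares of (1)/3 = 1/3 each.
Living: Tadeusz — each takes 1/3.
Deceased: Mieczyslaw and Waclaw. Their combined 2/3 is pooled and carried to generation 2.
At generation 2 (Grzegorz, Urszula, Agnieszka, Franciszka, Halina) there are 5 shares of (2/3)/5 = 2/15 each.
Living: Grzegorz, Urszula, Franciszka, and Halina — each takes 2/15.
Deceased: Agnieszka. That 2/15 share is carried to generation 3.
At generation 3 (Danuta) there are 1 shares of (2/15)/1 = 2/15 each.
Living: Danuta — each takes 2/15.

Danuta 2/15; Franciszka 2/15; Grzegorz 2/15; Halina 2/15; Tadeusz 1/3; Urszula 2/15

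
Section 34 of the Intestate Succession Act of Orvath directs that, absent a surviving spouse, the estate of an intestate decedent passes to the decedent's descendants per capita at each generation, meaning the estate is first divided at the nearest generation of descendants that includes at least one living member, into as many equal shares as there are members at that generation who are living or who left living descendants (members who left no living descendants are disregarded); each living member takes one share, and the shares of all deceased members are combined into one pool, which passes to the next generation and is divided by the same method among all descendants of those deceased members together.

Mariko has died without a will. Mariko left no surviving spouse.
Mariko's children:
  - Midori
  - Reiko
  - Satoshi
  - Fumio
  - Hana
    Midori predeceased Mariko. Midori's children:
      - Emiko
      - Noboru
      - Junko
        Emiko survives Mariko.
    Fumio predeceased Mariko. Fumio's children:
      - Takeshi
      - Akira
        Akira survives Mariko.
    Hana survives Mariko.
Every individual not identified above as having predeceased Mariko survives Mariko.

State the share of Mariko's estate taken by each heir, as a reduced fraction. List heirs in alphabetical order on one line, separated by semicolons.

There is no surviving spouse, so the entire estate passes to Mariko's descendants per capita at each generation.
At generation 1 (Midori, Reiko, Satoshi, Fumio, Hana) there are 5 shares of (1)/5 = 1/5 each.
Living: Reiko, Satoshi, and Hana — each takes 1/5.
Deceased: Midori and Fumio. Their combined 2/5 is pooled and carried to generation 2.
At generation 2 (Emiko, Noboru, Junko, Takeshi, Akira) there are 5 shares of (2/5)/5 = 2/25 each.
Living: Emiko, Noboru, Junko, Takeshi, and Akira — each takes 2/25.

Akira 2/25; Emiko 2/25; Hana 1/5; Junko 2/25; Noboru 2/25; Reiko 1/5; Satoshi 1/5; Takeshi 2/25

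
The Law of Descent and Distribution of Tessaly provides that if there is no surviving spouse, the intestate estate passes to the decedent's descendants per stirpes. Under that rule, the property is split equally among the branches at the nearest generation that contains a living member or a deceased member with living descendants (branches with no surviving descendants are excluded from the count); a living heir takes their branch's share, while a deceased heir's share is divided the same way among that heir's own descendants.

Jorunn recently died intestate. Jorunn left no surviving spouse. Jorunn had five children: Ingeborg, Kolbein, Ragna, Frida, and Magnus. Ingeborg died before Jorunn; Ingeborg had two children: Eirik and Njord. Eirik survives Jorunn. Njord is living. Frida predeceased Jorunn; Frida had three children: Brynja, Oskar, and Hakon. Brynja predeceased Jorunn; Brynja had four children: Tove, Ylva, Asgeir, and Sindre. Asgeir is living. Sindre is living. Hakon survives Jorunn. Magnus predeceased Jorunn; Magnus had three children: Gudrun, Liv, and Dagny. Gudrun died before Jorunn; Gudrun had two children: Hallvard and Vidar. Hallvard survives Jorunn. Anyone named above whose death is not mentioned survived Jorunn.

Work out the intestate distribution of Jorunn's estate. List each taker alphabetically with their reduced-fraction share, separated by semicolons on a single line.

Asgeir 1/60; Dagny 1/15; Eirik 1/10; Hakon 1/15; Hallvard 1/30; Kolbein 1/5; Liv 1/15; Njord 1/10; Oskar 1/15; Ragna 1/5; Sindre 1/60; Tove 1/60; Vidar 1/30; Ylva 1/60

There is no surviving spouse, so the entire estate passes to Jorunn's descendants per stirpes.
The estate is divided into 5 equal shares of 1/5 among Ingeborg, Kolbein, Ragna, Frida, Magnus.
Ingeborg predeceased; the 1/5 allotted to Ingeborg's branch passes to Ingeborg's issue by representation.
The 1/5 is divided into 2 equal shares of 1/10 among Eirik, Njord.
Eirik is living and takes 1/10.
Njord is living and takes 1/10.
Kolbein is living and takes 1/5.
Ragna is living and takes 1/5.
Frida predeceased; the 1/5 allotted to Frida's branch passes to Frida's issue by representation.
The 1/5 is divided into 3 equal shares of 1/15 among Brynja, Oskar, Hakon.
Brynja predeceased; the 1/15 allotted to Brynja's branch passes to Brynja's issue by representation.
The 1/15 is divided into 4 equal shares of 1/60 among Tove, Ylva, Asgeir, Sindre.
Tove is living and takes 1/60.
Ylva is living and takes 1/60.
Asgeir is living and takes 1/60.
Sindre is living and takes 1/60.
Oskar is living and takes 1/15.
Hakon is living and takes 1/15.
Magnus predeceased; the 1/5 allotted to Magnus's branch passes to Magnus's issue by representation.
The 1/5 is divided into 3 equal shares of 1/15 among Gudrun, Liv, Dagny.
Gudrun predeceased; the 1/15 allotted to Gudrun's branch passes to Gudrun's issue by representation.
The 1/15 is divided into 2 equal shares of 1/30 among Hallvard, Vidar.
Hallvard is living and takes 1/30.
Vidar is living and takes 1/30.
Liv is living and takes 1/15.
Dagny is living and takes 1/15.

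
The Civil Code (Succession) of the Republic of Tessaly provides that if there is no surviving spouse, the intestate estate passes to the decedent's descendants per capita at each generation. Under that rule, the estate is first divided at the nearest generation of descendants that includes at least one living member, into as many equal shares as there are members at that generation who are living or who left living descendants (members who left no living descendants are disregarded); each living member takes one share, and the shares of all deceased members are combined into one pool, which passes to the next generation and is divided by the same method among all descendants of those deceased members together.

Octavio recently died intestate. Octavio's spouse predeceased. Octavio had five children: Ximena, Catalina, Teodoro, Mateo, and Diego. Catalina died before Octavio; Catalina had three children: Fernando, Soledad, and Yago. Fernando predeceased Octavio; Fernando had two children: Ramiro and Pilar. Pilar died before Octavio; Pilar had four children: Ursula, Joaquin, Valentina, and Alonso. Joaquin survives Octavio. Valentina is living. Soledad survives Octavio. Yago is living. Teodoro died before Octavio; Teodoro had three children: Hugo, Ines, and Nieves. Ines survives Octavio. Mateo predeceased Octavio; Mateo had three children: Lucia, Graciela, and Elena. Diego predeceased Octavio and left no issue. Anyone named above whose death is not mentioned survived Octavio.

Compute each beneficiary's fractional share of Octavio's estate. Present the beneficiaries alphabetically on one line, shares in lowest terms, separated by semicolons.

There is no surviving spouse, so the entire estate passes to Octavio's descendants per capita at each generation.
At generation 1 (Ximena, Catalina, Teodoro, Mateo) there are 4 shares of (1)/4 = 1/4 each.
Living: Ximena — each takes 1/4.
Deceased: Catalina, Teodoro, and Mateo. Their combined 3/4 is pooled and carried to generation 2.
At generation 2 (Fernando, Soledad, Yago, Hugo, Ines, Nieves, Lucia, Graciela, Elena) there are 9 shares of (3/4)/9 = 1/12 each.
Living: Soledad, Yago, Hugo, Ines, Nieves, Lucia, Graciela, and Elena — each takes 1/12.
Deceased: Fernando. That 1/12 share is carried to generation 3.
At generation 3 (Ramiro, Pilar) there are 2 shares of (1/12)/2 = 1/24 each.
Living: Ramiro — each takes 1/24.
Deceased: Pilar. That 1/24 share is carried to generation 4.
At generation 4 (Ursula, Joaquin, Valentina, Alonso) there are 4 shares of (1/24)/4 = 1/96 each.
Living: Ursula, Joaquin, Valentina, and Alonso — each takes 1/96.

Alonso 1/96; Elena 1/12; Graciela 1/12; Hugo 1/12; Ines 1/12; Joaquin 1/96; Lucia 1/12; Nieves 1/12; Ramiro 1/24; Soledad 1/12; Ursula 1/96; Valentina 1/96; Ximena 1/4; Yago 1/12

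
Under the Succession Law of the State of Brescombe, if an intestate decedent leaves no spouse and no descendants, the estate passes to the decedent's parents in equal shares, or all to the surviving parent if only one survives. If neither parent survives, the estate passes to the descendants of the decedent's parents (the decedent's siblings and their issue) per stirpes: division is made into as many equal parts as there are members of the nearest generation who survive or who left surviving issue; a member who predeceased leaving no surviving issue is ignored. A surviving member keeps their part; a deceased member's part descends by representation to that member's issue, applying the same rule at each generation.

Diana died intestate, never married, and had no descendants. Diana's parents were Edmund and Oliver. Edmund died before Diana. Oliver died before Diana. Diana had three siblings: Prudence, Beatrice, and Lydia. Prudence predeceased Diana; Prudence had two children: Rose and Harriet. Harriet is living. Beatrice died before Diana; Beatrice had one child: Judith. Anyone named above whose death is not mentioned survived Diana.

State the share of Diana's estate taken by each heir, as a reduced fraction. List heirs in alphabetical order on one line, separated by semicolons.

Neither parent survives and there are no descendants, so the estate passes to Diana's siblings and their issue per stirpes.
The estate is divided into 3 equal shares of 1/3 among Prudence, Beatrice, Lydia.
Prudence predeceased; the 1/3 allotted to Prudence's branch passes to Prudence's issue by representation.
The 1/3 is divided into 2 equal shares of 1/6 among Rose, Harriet.
Rose is living and takes 1/6.
Harriet is living and takes 1/6.
Beatrice predeceased; the 1/3 allotted to Beatrice's branch passes to Beatrice's issue by representation.
Judith is the sole taker at this level and receives the full 1/3.
Lydia is living and takes 1/3.

Harriet 1/6; Judith 1/3; Lydia 1/3; Rose 1/6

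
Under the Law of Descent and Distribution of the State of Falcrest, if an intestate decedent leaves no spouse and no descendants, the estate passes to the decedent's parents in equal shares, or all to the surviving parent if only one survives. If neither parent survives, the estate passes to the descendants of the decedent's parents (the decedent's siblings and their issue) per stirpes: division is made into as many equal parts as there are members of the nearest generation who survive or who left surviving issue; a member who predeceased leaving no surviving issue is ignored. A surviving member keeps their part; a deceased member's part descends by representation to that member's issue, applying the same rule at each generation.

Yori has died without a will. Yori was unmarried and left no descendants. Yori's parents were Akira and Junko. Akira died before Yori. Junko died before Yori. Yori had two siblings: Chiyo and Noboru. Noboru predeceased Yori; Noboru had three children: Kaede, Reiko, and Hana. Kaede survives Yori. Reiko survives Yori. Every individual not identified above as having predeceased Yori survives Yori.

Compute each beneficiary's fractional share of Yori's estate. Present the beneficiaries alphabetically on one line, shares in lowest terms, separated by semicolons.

Neither parent survives and there are no descendants, so the estate passes to Yori's siblings and their issue per stirpes.
The estate is divided into 2 equal shares of 1/2 among Chiyo, Noboru.
Chiyo is living and takes 1/2.
Noboru predeceased; the 1/2 allotted to Noboru's branch passes to Noboru's issue by representation.
The 1/2 is divided into 3 equal shares of 1/6 among Kaede, Reiko, Hana.
Kaede is living and takes 1/6.
Reiko is living and takes 1/6.
Hana is living and takes 1/6.

Chiyo 1/2; Hana 1/6; Kaede 1/6; Reiko 1/6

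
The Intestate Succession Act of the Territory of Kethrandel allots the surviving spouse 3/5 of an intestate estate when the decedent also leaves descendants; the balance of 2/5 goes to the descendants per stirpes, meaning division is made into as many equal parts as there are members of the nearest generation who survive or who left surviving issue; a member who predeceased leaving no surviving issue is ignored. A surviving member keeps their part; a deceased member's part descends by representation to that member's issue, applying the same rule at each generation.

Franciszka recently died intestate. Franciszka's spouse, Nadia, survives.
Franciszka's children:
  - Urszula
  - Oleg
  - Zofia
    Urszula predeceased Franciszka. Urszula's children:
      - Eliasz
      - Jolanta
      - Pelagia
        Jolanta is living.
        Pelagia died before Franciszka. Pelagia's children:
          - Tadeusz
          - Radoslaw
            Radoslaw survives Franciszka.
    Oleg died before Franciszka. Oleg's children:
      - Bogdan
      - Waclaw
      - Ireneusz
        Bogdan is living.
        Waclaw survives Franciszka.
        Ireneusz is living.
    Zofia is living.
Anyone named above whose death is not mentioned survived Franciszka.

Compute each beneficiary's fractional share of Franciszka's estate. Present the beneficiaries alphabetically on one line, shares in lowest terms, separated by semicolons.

Nadia, as surviving spouse, takes 3/5.
The remaining 2/5 passes to Franciszka's descendants per stirpes.
The 2/5 is divided into 3 equal shares of 2/15 among Urszula, Oleg, Zofia.
Urszula predeceased; the 2/15 allotted to Urszula's branch passes to Urszula's issue by representation.
The 2/15 is divided into 3 equal shares of 2/45 among Eliasz, Jolanta, Pelagia.
Eliasz is living and takes 2/45.
Jolanta is living and takes 2/45.
Pelagia predeceased; the 2/45 allotted to Pelagia's branch passes to Pelagia's issue by representation.
The 2/45 is divided into 2 equal shares of 1/45 among Tadeusz, Radoslaw.
Tadeusz is living and takes 1/45.
Radoslaw is living and takes 1/45.
Oleg predeceased; the 2/15 allotted to Oleg's branch passes to Oleg's issue by representation.
The 2/15 is divided into 3 equal shares of 2/45 among Bogdan, Waclaw, Ireneusz.
Bogdan is living and takes 2/45.
Waclaw is living and takes 2/45.
Ireneusz is living and takes 2/45.
Zofia is living and takes 2/15.

Bogdan 2/45; Eliasz 2/45; Ireneusz 2/45; Jolanta 2/45; Nadia 3/5; Radoslaw 1/45; Tadeusz 1/45; Waclaw 2/45; Zofia 2/15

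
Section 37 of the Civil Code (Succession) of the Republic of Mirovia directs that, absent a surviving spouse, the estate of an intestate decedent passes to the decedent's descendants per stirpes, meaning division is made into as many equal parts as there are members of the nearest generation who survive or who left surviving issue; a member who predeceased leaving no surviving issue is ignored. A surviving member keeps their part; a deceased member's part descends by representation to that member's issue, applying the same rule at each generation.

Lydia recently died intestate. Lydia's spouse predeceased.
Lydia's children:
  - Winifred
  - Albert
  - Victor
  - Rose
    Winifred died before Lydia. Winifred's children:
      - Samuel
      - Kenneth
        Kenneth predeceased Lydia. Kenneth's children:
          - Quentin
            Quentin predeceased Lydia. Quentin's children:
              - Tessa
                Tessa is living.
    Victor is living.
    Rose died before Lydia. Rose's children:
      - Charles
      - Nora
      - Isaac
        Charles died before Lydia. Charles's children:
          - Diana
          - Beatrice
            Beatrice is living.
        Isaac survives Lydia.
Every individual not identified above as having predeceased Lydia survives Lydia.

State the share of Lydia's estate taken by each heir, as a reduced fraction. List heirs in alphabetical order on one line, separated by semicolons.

Albert 1/4; Beatrice 1/24; Diana 1/24; Isaac 1/12; Nora 1/12; Samuel 1/8; Tessa 1/8; Victor 1/4

There is no surviving spouse, so the entire estate passes to Lydia's descendants per stirpes.
The estate is divided into 4 equal shares of 1/4 among Winifred, Albert, Victor, Rose.
Winifred predeceased; the 1/4 allotted to Winifred's branch passes to Winifred's issue by representation.
The 1/4 is divided into 2 equal shares of 1/8 among Samuel, Kenneth.
Samuel is living and takes 1/8.
Kenneth predeceased; the 1/8 allotted to Kenneth's branch passes to Kenneth's issue by representation.
Quentin's line is the sole branch at this level, so the full 1/8 passes to Quentin's issue by representation.
Tessa is the sole taker at this level and receives the full 1/8.
Albert is living and takes 1/4.
Victor is living and takes 1/4.
Rose predeceased; the 1/4 allotted to Rose's branch passes to Rose's issue by representation.
The 1/4 is divided into 3 equal shares of 1/12 among Charles, Nora, Isaac.
Charles predeceased; the 1/12 allotted to Charles's branch passes to Charles's issue by representation.
The 1/12 is divided into 2 equal shares of 1/24 among Diana, Beatrice.
Diana is living and takes 1/24.
Beatrice is living and takes 1/24.
Nora is living and takes 1/12.
Isaac is living and takes 1/12.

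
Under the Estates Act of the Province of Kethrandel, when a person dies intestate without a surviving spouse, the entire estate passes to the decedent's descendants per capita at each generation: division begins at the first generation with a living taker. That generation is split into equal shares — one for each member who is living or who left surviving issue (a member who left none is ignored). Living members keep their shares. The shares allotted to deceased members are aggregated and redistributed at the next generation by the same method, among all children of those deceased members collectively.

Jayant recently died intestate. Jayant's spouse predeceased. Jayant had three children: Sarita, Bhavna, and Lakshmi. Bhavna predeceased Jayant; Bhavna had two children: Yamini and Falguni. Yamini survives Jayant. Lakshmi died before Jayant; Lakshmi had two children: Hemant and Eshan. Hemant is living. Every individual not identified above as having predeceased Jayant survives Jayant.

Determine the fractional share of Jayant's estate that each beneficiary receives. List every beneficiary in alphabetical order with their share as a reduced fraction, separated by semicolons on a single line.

Eshan 1/6; Falguni 1/6; Hemant 1/6; Sarita 1/3; Yamini 1/6

There is no surviving spouse, so the entire estate passes to Jayant's descendants per capita at each generation.
At generation 1 (Sarita, Bhavna, Lakshmi) there are 3 shares of (1)/3 = 1/3 each.
Living: Sarita — each takes 1/3.
Deceased: Bhavna and Lakshmi. Their combined 2/3 is pooled and carried to generation 2.
At generation 2 (Yamini, Falguni, Hemant, Eshan) there are 4 shares of (2/3)/4 = 1/6 each.
Living: Yamini, Falguni, Hemant, and Eshan — each takes 1/6.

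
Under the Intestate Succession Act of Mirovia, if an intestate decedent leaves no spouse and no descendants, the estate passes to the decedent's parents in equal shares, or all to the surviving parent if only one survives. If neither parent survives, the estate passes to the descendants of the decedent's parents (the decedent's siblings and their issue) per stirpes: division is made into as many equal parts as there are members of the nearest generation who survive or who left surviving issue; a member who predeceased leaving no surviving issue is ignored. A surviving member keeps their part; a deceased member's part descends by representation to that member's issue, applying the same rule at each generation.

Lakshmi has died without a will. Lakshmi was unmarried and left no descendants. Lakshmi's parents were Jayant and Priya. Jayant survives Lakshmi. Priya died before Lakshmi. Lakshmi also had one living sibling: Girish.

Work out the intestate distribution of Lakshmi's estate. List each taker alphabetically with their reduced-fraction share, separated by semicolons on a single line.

Jayant 1

Only one parent, Jayant, survives, so Jayant takes the entire estate. The siblings take nothing because a surviving parent has priority.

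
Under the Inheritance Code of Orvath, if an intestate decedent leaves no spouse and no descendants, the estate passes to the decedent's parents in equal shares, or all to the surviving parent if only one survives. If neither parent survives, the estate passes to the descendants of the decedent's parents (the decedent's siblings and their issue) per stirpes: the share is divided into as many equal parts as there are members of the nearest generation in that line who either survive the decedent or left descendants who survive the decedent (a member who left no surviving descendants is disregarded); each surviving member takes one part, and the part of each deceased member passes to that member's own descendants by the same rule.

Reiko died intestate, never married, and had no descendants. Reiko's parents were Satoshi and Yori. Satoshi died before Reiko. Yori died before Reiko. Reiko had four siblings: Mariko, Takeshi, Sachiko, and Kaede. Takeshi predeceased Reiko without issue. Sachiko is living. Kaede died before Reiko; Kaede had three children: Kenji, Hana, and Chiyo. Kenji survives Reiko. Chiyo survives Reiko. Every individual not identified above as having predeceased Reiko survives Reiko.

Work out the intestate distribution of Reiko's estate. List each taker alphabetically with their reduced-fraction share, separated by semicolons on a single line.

Neither parent survives and there are no descendants, so the estate passes to Reiko's siblings and their issue per stirpes.
Takeshi left no surviving issue, so that branch lapses and is disregarded.
The estate is divided into 3 equal shares of 1/3 among Mariko, Sachiko, Kaede.
Mariko is living and takes 1/3.
Sachiko is living and takes 1/3.
Kaede predeceased; the 1/3 allotted to Kaede's branch passes to Kaede's issue by representation.
The 1/3 is divided into 3 equal shares of 1/9 among Kenji, Hana, Chiyo.
Kenji is living and takes 1/9.
Hana is living and takes 1/9.
Chiyo is living and takes 1/9.

Chiyo 1/9; Hana 1/9; Kenji 1/9; Mariko 1/3; Sachiko 1/3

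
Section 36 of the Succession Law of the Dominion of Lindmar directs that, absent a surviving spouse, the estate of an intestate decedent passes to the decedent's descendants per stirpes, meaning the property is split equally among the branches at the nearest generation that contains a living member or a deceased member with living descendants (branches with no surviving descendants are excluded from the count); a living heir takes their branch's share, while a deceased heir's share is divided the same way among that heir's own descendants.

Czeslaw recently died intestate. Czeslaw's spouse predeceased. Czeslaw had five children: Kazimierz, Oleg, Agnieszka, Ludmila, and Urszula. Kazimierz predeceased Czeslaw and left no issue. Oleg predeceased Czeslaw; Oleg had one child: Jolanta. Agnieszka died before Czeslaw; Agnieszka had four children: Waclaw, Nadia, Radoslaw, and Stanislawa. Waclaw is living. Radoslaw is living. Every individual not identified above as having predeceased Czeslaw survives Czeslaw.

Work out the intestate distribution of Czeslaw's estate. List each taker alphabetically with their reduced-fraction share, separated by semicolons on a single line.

Jolanta 1/4; Ludmila 1/4; Nadia 1/16; Radoslaw 1/16; Stanislawa 1/16; Urszula 1/4; Waclaw 1/16

There is no surviving spouse, so the entire estate passes to Czeslaw's descendants per stirpes.
Kazimierz left no surviving issue, so that branch lapses and is disregarded.
The estate is divided into 4 equal shares of 1/4 among Oleg, Agnieszka, Ludmila, Urszula.
Oleg predeceased; the 1/4 allotted to Oleg's branch passes to Oleg's issue by representation.
Jolanta is the sole taker at this level and receives the full 1/4.
Agnieszka predeceased; the 1/4 allotted to Agnieszka's branch passes to Agnieszka's issue by representation.
The 1/4 is divided into 4 equal shares of 1/16 among Waclaw, Nadia, Radoslaw, Stanislawa.
Waclaw is living and takes 1/16.
Nadia is living and takes 1/16.
Radoslaw is living and takes 1/16.
Stanislawa is living and takes 1/16.
Ludmila is living and takes 1/4.
Urszula is living and takes 1/4.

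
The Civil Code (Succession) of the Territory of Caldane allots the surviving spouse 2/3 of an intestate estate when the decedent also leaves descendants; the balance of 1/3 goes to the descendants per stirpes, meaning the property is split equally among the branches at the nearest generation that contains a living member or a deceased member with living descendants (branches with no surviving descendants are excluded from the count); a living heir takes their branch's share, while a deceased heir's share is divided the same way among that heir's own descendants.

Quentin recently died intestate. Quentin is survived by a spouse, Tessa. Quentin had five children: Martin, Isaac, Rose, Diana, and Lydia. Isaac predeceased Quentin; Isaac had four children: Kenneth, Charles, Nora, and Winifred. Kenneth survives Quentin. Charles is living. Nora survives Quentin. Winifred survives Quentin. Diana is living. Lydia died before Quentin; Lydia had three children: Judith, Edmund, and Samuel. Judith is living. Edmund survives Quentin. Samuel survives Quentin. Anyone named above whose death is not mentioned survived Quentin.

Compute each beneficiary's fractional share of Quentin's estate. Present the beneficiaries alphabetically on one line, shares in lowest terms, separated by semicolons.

Tessa, as surviving spouse, takes 2/3.
The remaining 1/3 passes to Quentin's descendants per stirpes.
The 1/3 is divided into 5 equal shares of 1/15 among Martin, Isaac, Rose, Diana, Lydia.
Martin is living and takes 1/15.
Isaac predeceased; the 1/15 allotted to Isaac's branch passes to Isaac's issue by representation.
The 1/15 is divided into 4 equal shares of 1/60 among Kenneth, Charles, Nora, Winifred.
Kenneth is living and takes 1/60.
Charles is living and takes 1/60.
Nora is living and takes 1/60.
Winifred is living and takes 1/60.
Rose is living and takes 1/15.
Diana is living and takes 1/15.
Lydia predeceased; the 1/15 allotted to Lydia's branch passes to Lydia's issue by representation.
The 1/15 is divided into 3 equal shares of 1/45 among Judith, Edmund, Samuel.
Judith is living and takes 1/45.
Edmund is living and takes 1/45.
Samuel is living and takes 1/45.

Charles 1/60; Diana 1/15; Edmund 1/45; Judith 1/45; Kenneth 1/60; Martin 1/15; Nora 1/60; Rose 1/15; Samuel 1/45; Tessa 2/3; Winifred 1/60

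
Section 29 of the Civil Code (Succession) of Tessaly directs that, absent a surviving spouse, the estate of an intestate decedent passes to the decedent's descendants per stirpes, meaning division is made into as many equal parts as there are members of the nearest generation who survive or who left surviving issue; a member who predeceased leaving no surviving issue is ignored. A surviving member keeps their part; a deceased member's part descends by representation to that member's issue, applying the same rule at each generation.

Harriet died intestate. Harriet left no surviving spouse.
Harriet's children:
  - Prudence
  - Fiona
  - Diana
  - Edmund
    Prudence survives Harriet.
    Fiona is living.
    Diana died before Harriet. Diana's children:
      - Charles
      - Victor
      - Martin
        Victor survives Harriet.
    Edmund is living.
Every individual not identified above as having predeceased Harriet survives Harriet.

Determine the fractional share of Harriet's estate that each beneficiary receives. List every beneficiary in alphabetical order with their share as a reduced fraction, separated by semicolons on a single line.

There is no surviving spouse, so the entire estate passes to Harriet's descendants per stirpes.
The estate is divided into 4 equal shares of 1/4 among Prudence, Fiona, Diana, Edmund.
Prudence is living and takes 1/4.
Fiona is living and takes 1/4.
Diana predeceased; the 1/4 allotted to Diana's branch passes to Diana's issue by representation.
The 1/4 is divided into 3 equal shares of 1/12 among Charles, Victor, Martin.
Charles is living and takes 1/12.
Victor is living and takes 1/12.
Martin is living and takes 1/12.
Edmund is living and takes 1/4.

Charles 1/12; Edmund 1/4; Fiona 1/4; Martin 1/12; Prudence 1/4; Victor 1/12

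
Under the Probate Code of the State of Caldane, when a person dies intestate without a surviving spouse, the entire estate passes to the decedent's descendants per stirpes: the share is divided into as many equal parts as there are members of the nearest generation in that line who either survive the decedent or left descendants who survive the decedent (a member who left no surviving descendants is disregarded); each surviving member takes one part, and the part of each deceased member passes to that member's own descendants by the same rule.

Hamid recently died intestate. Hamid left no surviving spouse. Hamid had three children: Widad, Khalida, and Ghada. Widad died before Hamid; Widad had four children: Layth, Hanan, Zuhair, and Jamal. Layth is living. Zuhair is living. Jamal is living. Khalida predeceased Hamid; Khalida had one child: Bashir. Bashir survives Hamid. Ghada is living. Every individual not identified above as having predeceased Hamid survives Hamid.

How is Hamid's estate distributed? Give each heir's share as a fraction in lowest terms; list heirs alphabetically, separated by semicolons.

There is no surviving spouse, so the entire estate passes to Hamid's descendants per stirpes.
The estate is divided into 3 equal shares of 1/3 among Widad, Khalida, Ghada.
Widad predeceased; the 1/3 allotted to Widad's branch passes to Widad's issue by representation.
The 1/3 is divided into 4 equal shares of 1/12 among Layth, Hanan, Zuhair, Jamal.
Layth is living and takes 1/12.
Hanan is living and takes 1/12.
Zuhair is living and takes 1/12.
Jamal is living and takes 1/12.
Khalida predeceased; the 1/3 allotted to Khalida's branch passes to Khalida's issue by representation.
Bashir is the sole taker at this level and receives the full 1/3.
Ghada is living and takes 1/3.

Bashir 1/3; Ghada 1/3; Hanan 1/12; Jamal 1/12; Layth 1/12; Zuhair 1/12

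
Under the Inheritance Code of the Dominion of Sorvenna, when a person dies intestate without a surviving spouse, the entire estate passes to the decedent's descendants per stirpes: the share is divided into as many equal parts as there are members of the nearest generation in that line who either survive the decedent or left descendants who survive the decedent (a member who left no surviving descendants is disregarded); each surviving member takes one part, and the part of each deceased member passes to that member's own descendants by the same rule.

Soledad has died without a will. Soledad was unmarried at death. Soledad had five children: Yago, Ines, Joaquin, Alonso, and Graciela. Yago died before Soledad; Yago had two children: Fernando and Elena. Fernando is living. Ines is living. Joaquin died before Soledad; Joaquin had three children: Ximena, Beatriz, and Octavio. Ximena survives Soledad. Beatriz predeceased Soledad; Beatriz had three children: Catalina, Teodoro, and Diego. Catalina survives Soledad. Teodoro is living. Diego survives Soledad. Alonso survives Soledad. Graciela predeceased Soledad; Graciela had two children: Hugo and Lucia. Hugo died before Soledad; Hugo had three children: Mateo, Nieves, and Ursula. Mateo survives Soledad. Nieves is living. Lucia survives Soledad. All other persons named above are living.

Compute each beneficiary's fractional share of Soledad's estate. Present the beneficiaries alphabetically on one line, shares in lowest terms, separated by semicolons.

Alonso 1/5; Catalina 1/45; Diego 1/45; Elena 1/10; Fernando 1/10; Ines 1/5; Lucia 1/10; Mateo 1/30; Nieves 1/30; Octavio 1/15; Teodoro 1/45; Ursula 1/30; Ximena 1/15

There is no surviving spouse, so the entire estate passes to Soledad's descendants per stirpes.
The estate is divided into 5 equal shares of 1/5 among Yago, Ines, Joaquin, Alonso, Graciela.
Yago predeceased; the 1/5 allotted to Yago's branch passes to Yago's issue by representation.
The 1/5 is divided into 2 equal shares of 1/10 among Fernando, Elena.
Fernando is living and takes 1/10.
Elena is living and takes 1/10.
Ines is living and takes 1/5.
Joaquin predeceased; the 1/5 allotted to Joaquin's branch passes to Joaquin's issue by representation.
The 1/5 is divided into 3 equal shares of 1/15 among Ximena, Beatriz, Octavio.
Ximena is living and takes 1/15.
Beatriz predeceased; the 1/15 allotted to Beatriz's branch passes to Beatriz's issue by representation.
The 1/15 is divided into 3 equal shares of 1/45 among Catalina, Teodoro, Diego.
Catalina is living and takes 1/45.
Teodoro is living and takes 1/45.
Diego is living and takes 1/45.
Octavio is living and takes 1/15.
Alonso is living and takes 1/5.
Graciela predeceased; the 1/5 allotted to Graciela's branch passes to Graciela's issue by representation.
The 1/5 is divided into 2 equal shares of 1/10 among Hugo, Lucia.
Hugo predeceased; the 1/10 allotted to Hugo's branch passes to Hugo's issue by representation.
The 1/10 is divided into 3 equal shares of 1/30 among Mateo, Nieves, Ursula.
Mateo is living and takes 1/30.
Nieves is living and takes 1/30.
Ursula is living and takes 1/30.
Lucia is living and takes 1/10.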